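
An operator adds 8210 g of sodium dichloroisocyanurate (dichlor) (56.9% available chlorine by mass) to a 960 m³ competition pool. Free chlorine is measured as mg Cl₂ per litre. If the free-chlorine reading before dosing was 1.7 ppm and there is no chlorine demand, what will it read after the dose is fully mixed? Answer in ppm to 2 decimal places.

6.57 ppm

Volume: 960 m³ = 960,000 L.
Available chlorine delivered: 8210 g × 0.569 = 4671 g as Cl₂.
Concentration rise: 4671 g / 960,000 L = 4.866 mg/L = 4.87 ppm.
Final FC: 1.7 + 4.87 = 6.57 ppm.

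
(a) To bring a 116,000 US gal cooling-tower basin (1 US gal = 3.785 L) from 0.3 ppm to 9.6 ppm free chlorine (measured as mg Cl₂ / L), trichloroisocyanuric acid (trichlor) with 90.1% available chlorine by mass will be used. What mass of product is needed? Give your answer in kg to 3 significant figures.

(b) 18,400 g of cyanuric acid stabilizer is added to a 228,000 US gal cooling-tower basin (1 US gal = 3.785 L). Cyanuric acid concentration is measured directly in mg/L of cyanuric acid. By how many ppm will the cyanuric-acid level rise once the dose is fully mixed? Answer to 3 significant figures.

(a) 4.53 kg; (b) 21.3 ppm

(a) Volume: 116,000 US gal × 3.785 L/gal = 439,060 L.
(a) Chlorine deficit: 9.6 − 0.3 = 9.3 ppm = 9.3 mg/L as Cl₂.
(a) Cl₂ equivalent needed: 9.3 mg/L × 439,060 L = 4,083,000 mg = 4083 g.
(a) Product at 90.1% available chlorine: 4083 / 0.901 = 4532 g.

(b) Volume: 228,000 US gal × 3.785 L/gal = 862,980 L.
(b) Rise: 18,400 g / 862,980 L × 1000 = 21.32 mg/L.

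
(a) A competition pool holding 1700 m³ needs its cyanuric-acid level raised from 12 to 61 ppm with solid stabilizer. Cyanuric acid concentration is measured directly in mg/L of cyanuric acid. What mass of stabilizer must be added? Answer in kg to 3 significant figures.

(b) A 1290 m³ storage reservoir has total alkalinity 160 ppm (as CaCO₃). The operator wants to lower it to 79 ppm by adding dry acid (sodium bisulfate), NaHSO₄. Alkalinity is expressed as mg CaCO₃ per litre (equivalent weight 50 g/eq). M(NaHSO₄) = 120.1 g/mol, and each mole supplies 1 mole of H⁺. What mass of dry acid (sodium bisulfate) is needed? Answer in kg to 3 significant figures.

(a) Volume: 1700 m³ = 1,700,000 L.
(a) CYA to add: (61 − 12) = 49 mg/L × 1,700,000 L = 83,300 g cyanuric acid.

(b) Volume: 1290 m³ = 1,290,000 L.
(b) Alkalinity to neutralize: (160 − 79) = 81 mg/L as CaCO₃ × 1,290,000 L = 104,500 g as CaCO₃.
(b) Equivalents of H⁺ required: 104,500 ÷ 50 g/eq = 2090 eq = 2090 mol NaHSO₄.
(b) Mass of NaHSO₄: 2090 × 120.1 = 251,000 g.

(a) 83.3 kg; (b) 251 kg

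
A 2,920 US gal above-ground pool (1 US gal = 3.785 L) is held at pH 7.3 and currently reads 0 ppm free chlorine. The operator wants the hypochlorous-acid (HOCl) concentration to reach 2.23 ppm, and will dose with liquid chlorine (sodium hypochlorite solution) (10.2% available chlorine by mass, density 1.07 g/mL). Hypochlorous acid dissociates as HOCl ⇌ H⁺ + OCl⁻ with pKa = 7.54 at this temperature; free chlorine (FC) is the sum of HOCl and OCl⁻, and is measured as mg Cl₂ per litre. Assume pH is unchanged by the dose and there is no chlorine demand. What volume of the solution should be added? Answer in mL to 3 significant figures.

Volume: 2,920 US gal × 3.785 L/gal = 11,052 L.
[OCl⁻]/[HOCl] = 10^(pH − pKa) = 10^(7.3 − 7.54) = 0.5754; fraction as HOCl = 1/(1 + 0.5754) = 0.6347.
Free chlorine required for 2.23 ppm HOCl: 2.23 / 0.6347 = 3.513 ppm.
FC to add: 3.513 − 0 = 3.513 mg/L as Cl₂.
Cl₂ equivalent: 3.513 mg/L × 11,052 L = 38.83 g.
Product at 10.2% available Cl: 38.83 / 0.102 = 380.7 g.
Volume: 380.7 g ÷ 1.07 g/mL = 355.8 mL.

356 mL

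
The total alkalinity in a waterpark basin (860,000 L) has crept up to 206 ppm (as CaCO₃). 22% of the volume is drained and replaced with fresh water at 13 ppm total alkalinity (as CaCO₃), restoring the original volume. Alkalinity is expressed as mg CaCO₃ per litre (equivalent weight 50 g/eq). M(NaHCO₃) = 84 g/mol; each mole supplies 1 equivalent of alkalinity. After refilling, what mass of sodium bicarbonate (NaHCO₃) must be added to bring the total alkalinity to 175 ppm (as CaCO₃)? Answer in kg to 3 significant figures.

After draining 22% and refilling: 206 × 0.78 + 13 × 0.22 = 163.54 ppm.
Deficit to target: 175 − 163.54 = 11.46 mg/L.
As CaCO₃: 11.46 mg/L × 860,000 L = 9856 g; ÷ 50 g/eq ÷ 1 = 197.1 mol NaHCO₃.
Mass: 197.1 × 84 = 16,560 g.

16.6 kg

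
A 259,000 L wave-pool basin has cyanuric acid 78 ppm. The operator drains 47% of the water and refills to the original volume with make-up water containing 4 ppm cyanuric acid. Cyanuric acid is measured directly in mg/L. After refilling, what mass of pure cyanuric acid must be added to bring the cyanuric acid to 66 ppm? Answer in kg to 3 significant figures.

After draining 47% and refilling: 78 × 0.53 + 4 × 0.47 = 43.22 ppm.
Deficit to target: 66 − 43.22 = 22.78 mg/L.
Mass: 22.78 mg/L × 259,000 L = 5900 g cyanuric acid.

5.90 kg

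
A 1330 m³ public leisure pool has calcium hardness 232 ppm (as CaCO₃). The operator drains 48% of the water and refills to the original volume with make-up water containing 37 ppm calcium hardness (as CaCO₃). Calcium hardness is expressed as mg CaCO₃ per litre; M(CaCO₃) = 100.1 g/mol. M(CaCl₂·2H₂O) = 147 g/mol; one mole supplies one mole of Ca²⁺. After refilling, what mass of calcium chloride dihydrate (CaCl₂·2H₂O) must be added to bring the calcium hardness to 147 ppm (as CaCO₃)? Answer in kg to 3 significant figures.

Volume: 1330 m³ = 1,330,000 L.
After draining 48% and refilling: 232 × 0.52 + 37 × 0.48 = 138.4 ppm.
Deficit to target: 147 − 138.4 = 8.6 mg/L.
As CaCO₃: 8.6 mg/L × 1,330,000 L = 11,440 g; ÷ 100.1 = 114.3 mol Ca²⁺.
Mass: 114.3 × 147 = 16,800 g.

16.8 kg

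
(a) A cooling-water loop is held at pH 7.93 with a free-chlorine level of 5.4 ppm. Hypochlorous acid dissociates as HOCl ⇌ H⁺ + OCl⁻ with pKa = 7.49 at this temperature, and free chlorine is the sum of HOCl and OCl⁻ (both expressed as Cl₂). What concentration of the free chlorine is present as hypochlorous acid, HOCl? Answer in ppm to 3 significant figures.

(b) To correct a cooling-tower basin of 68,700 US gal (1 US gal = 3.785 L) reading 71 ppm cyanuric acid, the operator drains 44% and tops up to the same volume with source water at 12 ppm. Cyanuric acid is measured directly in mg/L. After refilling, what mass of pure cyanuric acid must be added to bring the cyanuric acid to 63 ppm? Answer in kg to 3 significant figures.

(a) 1.44 ppm; (b) 4.67 kg

(a) [OCl⁻]/[HOCl] = 10^(pH − pKa) = 10^(7.93 − 7.49) = 10^0.44 = 2.754.
(a) Fraction as HOCl = 1 / (1 + 2.754) = 0.2664.
(a) HOCl = 0.2664 × 5.4 ppm = 1.438 ppm.

(b) Volume: 68,700 US gal × 3.785 L/gal = 260,030 L.
(b) After draining 44% and refilling: 71 × 0.56 + 12 × 0.44 = 45.04 ppm.
(b) Deficit to target: 63 − 45.04 = 17.96 mg/L.
(b) Mass: 17.96 mg/L × 260,030 L = 4670 g cyanuric acid.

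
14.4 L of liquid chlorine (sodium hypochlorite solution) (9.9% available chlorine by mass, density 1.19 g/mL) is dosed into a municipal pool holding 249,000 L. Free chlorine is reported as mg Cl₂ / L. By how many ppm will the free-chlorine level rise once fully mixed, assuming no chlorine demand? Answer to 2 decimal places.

6.81 ppm

Mass of solution: 14.4 L × 1000 mL/L × 1.19 g/mL = 17,140 g.
Available chlorine delivered: 17,140 g × 0.099 = 1696 g as Cl₂.
Concentration rise: 1696 g / 249,000 L = 6.813 mg/L = 6.81 ppm.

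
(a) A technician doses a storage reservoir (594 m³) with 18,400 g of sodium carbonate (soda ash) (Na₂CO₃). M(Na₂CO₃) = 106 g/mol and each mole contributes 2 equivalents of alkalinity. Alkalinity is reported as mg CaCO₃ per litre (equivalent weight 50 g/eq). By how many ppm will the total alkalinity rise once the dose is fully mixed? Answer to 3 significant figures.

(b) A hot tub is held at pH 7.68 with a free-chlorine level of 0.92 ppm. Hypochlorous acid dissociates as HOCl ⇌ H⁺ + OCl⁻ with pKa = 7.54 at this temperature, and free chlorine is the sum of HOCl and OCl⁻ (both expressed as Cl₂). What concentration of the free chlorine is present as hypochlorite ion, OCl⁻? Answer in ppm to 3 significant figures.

(a) 29.2 ppm; (b) 0.534 ppm

(a) Volume: 594 m³ = 594,000 L.
(a) Moles of Na₂CO₃: 18,400 g ÷ 106 g/mol = 173.6 mol → 347.2 eq of alkalinity.
(a) As CaCO₃: 347.2 eq × 50 g/eq = 17,360 g.
(a) Rise: 17,360 g / 594,000 L × 1000 = 29.22 mg/L.

(b) [OCl⁻]/[HOCl] = 10^(pH − pKa) = 10^(7.68 − 7.54) = 10^0.14 = 1.38.
(b) Fraction as HOCl = 1 / (1 + 1.38) = 0.4201.
(b) OCl⁻ = (1 − 0.4201) × 0.92 ppm = 0.5335 ppm.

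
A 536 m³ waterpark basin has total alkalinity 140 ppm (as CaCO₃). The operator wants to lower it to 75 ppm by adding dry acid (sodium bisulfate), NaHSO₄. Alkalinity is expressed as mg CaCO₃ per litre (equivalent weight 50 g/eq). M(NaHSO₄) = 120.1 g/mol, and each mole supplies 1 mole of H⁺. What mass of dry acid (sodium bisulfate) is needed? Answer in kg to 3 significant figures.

83.7 kg

Volume: 536 m³ = 536,000 L.
Alkalinity to neutralize: (140 − 75) = 65 mg/L as CaCO₃ × 536,000 L = 34,840 g as CaCO₃.
Equivalents of H⁺ required: 34,840 ÷ 50 g/eq = 696.8 eq = 696.8 mol NaHSO₄.
Mass of NaHSO₄: 696.8 × 120.1 = 83,690 g.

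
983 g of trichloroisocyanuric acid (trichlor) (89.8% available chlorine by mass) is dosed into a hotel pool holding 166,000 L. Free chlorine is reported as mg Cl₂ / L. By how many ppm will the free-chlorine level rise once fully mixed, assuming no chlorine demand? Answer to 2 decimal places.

5.32 ppm

Available chlorine delivered: 983 g × 0.898 = 882.7 g as Cl₂.
Concentration rise: 882.7 g / 166,000 L = 5.318 mg/L = 5.32 ppm.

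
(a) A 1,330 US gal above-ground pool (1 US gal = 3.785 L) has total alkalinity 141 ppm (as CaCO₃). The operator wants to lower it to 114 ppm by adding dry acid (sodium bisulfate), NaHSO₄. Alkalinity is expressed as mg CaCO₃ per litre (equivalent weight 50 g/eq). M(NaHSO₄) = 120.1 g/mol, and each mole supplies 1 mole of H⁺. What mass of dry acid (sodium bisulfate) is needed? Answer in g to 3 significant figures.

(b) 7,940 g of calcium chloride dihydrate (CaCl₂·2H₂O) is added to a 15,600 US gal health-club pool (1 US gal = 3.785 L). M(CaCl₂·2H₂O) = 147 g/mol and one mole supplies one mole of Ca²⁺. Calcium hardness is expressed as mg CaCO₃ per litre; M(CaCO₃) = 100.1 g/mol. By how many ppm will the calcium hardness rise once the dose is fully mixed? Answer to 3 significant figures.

(a) 326 g; (b) 91.6 ppm

(a) Volume: 1,330 US gal × 3.785 L/gal = 5,034 L.
(a) Alkalinity to neutralize: (141 − 114) = 27 mg/L as CaCO₃ × 5,034 L = 135.9 g as CaCO₃.
(a) Equivalents of H⁺ required: 135.9 ÷ 50 g/eq = 2.718 eq = 2.718 mol NaHSO₄.
(a) Mass of NaHSO₄: 2.718 × 120.1 = 326.5 g.

(b) Volume: 15,600 US gal × 3.785 L/gal = 59,046 L.
(b) Moles of Ca²⁺: 7,940 g ÷ 147 g/mol = 54.01 mol.
(b) As CaCO₃: 54.01 mol × 100.1 g/mol = 5407 g.
(b) Rise: 5407 g / 59,046 L × 1000 = 91.57 mg/L.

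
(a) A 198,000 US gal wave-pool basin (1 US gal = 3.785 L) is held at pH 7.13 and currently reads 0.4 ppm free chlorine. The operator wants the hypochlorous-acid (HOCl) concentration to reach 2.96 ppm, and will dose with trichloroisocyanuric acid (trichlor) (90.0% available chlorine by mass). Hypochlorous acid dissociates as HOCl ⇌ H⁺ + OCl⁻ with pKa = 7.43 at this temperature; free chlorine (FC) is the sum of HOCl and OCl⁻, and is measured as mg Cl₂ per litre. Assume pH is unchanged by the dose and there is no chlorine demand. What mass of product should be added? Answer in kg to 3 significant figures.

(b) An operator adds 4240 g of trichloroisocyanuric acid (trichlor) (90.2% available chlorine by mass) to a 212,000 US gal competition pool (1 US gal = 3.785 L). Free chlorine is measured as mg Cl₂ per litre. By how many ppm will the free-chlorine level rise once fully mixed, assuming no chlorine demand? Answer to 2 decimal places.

(a) Volume: 198,000 US gal × 3.785 L/gal = 749,430 L.
(a) [OCl⁻]/[HOCl] = 10^(pH − pKa) = 10^(7.13 − 7.43) = 0.5012; fraction as HOCl = 1/(1 + 0.5012) = 0.6661.
(a) Free chlorine required for 2.96 ppm HOCl: 2.96 / 0.6661 = 4.444 ppm.
(a) FC to add: 4.444 − 0.4 = 4.044 mg/L as Cl₂.
(a) Cl₂ equivalent: 4.044 mg/L × 749,430 L = 3030 g.
(a) Product at 90.0% available Cl: 3030 / 0.9 = 3367 g.

(b) Volume: 212,000 US gal × 3.785 L/gal = 802,420 L.
(b) Available chlorine delivered: 4240 g × 0.902 = 3824 g as Cl₂.
(b) Concentration rise: 3824 g / 802,420 L = 4.766 mg/L = 4.77 ppm.

(a) 3.37 kg; (b) 4.77 ppm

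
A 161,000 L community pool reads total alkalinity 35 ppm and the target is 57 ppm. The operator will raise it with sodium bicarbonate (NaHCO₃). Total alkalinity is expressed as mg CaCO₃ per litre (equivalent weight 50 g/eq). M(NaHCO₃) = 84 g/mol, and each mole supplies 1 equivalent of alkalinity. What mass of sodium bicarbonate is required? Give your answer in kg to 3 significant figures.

5.95 kg

Alkalinity to add: (57 − 35) = 22 mg/L as CaCO₃ × 161,000 L = 3542 g as CaCO₃.
Equivalents: 3542 g ÷ 50 g/eq = 70.84 eq.
NaHCO₃ supplies 1 eq per mole → 70.84 mol.
Mass: 70.84 mol × 84 g/mol = 5951 g.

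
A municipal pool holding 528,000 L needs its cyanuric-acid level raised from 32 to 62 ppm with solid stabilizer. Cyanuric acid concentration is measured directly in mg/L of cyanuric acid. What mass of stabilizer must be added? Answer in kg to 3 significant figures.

CYA to add: (62 − 32) = 30 mg/L × 528,000 L = 15,840 g cyanuric acid.

15.8 kg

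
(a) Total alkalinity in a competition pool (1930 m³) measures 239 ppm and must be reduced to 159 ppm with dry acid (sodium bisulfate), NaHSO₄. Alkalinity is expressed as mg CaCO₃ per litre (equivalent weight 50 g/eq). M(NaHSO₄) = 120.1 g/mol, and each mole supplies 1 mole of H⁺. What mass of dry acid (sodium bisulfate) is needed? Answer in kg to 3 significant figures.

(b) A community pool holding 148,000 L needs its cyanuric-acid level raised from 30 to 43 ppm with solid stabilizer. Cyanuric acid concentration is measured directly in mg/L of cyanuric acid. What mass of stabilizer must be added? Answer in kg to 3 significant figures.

(a) Volume: 1930 m³ = 1,930,000 L.
(a) Alkalinity to neutralize: (239 − 159) = 80 mg/L as CaCO₃ × 1,930,000 L = 154,400 g as CaCO₃.
(a) Equivalents of H⁺ required: 154,400 ÷ 50 g/eq = 3088 eq = 3088 mol NaHSO₄.
(a) Mass of NaHSO₄: 3088 × 120.1 = 370,900 g.

(b) CYA to add: (43 − 30) = 13 mg/L × 148,000 L = 1924 g cyanuric acid.

(a) 371 kg; (b) 1.92 kg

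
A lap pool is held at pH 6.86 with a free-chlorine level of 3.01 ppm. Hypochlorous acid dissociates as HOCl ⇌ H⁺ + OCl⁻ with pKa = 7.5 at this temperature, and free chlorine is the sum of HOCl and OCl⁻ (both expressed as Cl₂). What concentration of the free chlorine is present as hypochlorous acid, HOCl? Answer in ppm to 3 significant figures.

[OCl⁻]/[HOCl] = 10^(pH − pKa) = 10^(6.86 − 7.5) = 10^-0.64 = 0.2291.
Fraction as HOCl = 1 / (1 + 0.2291) = 0.8136.
HOCl = 0.8136 × 3.01 ppm = 2.449 ppm.

2.45 ppm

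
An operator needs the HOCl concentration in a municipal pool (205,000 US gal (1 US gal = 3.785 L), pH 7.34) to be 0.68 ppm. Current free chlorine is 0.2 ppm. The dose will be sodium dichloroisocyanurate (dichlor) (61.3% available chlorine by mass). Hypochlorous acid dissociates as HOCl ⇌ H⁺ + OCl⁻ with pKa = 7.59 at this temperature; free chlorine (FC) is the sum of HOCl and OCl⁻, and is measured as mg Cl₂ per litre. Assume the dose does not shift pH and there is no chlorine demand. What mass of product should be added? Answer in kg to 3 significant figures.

Volume: 205,000 US gal × 3.785 L/gal = 775,925 L.
[OCl⁻]/[HOCl] = 10^(pH − pKa) = 10^(7.34 − 7.59) = 0.5623; fraction as HOCl = 1/(1 + 0.5623) = 0.6401.
Free chlorine required for 0.68 ppm HOCl: 0.68 / 0.6401 = 1.062 ppm.
FC to add: 1.062 − 0.2 = 0.8624 mg/L as Cl₂.
Cl₂ equivalent: 0.8624 mg/L × 775,925 L = 669.2 g.
Product at 61.3% available Cl: 669.2 / 0.613 = 1092 g.

1.09 kg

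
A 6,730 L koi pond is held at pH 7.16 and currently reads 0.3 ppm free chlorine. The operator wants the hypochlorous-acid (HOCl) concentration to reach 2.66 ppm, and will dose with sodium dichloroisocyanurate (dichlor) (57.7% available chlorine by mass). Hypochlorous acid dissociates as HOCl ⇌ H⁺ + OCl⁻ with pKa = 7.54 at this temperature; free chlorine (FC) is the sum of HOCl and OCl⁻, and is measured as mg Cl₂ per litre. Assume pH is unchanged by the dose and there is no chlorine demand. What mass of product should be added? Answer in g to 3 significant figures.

40.5 g

[OCl⁻]/[HOCl] = 10^(pH − pKa) = 10^(7.16 − 7.54) = 0.4169; fraction as HOCl = 1/(1 + 0.4169) = 0.7058.
Free chlorine required for 2.66 ppm HOCl: 2.66 / 0.7058 = 3.769 ppm.
FC to add: 3.769 − 0.3 = 3.469 mg/L as Cl₂.
Cl₂ equivalent: 3.469 mg/L × 6,730 L = 23.35 g.
Product at 57.7% available Cl: 23.35 / 0.577 = 40.46 g.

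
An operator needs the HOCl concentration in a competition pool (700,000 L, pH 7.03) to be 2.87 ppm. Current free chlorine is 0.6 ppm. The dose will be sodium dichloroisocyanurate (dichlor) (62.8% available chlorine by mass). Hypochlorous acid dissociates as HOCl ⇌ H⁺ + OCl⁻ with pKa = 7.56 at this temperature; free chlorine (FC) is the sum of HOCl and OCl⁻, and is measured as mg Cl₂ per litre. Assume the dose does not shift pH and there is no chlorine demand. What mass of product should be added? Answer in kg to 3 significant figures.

[OCl⁻]/[HOCl] = 10^(pH − pKa) = 10^(7.03 − 7.56) = 0.2951; fraction as HOCl = 1/(1 + 0.2951) = 0.7721.
Free chlorine required for 2.87 ppm HOCl: 2.87 / 0.7721 = 3.717 ppm.
FC to add: 3.717 − 0.6 = 3.117 mg/L as Cl₂.
Cl₂ equivalent: 3.117 mg/L × 700,000 L = 2182 g.
Product at 62.8% available Cl: 2182 / 0.628 = 3474 g.

3.47 kg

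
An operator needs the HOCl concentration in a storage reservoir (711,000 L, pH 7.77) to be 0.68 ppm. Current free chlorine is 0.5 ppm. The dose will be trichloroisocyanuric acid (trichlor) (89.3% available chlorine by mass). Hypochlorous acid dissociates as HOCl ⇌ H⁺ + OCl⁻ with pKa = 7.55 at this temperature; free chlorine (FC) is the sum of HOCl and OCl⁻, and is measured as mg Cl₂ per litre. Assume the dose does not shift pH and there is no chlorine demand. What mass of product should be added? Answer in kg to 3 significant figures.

1.04 kg

[OCl⁻]/[HOCl] = 10^(pH − pKa) = 10^(7.77 − 7.55) = 1.66; fraction as HOCl = 1/(1 + 1.66) = 0.376.
Free chlorine required for 0.68 ppm HOCl: 0.68 / 0.376 = 1.809 ppm.
FC to add: 1.809 − 0.5 = 1.309 mg/L as Cl₂.
Cl₂ equivalent: 1.309 mg/L × 711,000 L = 930.4 g.
Product at 89.3% available Cl: 930.4 / 0.893 = 1042 g.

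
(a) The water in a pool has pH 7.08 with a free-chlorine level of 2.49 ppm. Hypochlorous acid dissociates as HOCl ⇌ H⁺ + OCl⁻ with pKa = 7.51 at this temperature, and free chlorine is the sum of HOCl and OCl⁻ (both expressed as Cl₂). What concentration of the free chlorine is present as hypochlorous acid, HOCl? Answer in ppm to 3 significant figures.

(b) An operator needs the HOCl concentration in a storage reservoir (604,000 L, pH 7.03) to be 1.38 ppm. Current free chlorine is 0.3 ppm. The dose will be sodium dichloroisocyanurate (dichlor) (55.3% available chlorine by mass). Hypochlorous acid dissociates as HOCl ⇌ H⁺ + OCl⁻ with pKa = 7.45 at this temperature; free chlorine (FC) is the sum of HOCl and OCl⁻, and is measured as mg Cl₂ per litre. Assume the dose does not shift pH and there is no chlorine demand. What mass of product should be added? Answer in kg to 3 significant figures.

(a) [OCl⁻]/[HOCl] = 10^(pH − pKa) = 10^(7.08 − 7.51) = 10^-0.43 = 0.3715.
(a) Fraction as HOCl = 1 / (1 + 0.3715) = 0.7291.
(a) HOCl = 0.7291 × 2.49 ppm = 1.815 ppm.

(b) [OCl⁻]/[HOCl] = 10^(pH − pKa) = 10^(7.03 − 7.45) = 0.3802; fraction as HOCl = 1/(1 + 0.3802) = 0.7245.
(b) Free chlorine required for 1.38 ppm HOCl: 1.38 / 0.7245 = 1.905 ppm.
(b) FC to add: 1.905 − 0.3 = 1.605 mg/L as Cl₂.
(b) Cl₂ equivalent: 1.605 mg/L × 604,000 L = 969.2 g.
(b) Product at 55.3% available Cl: 969.2 / 0.553 = 1753 g.

(a) 1.82 ppm; (b) 1.75 kg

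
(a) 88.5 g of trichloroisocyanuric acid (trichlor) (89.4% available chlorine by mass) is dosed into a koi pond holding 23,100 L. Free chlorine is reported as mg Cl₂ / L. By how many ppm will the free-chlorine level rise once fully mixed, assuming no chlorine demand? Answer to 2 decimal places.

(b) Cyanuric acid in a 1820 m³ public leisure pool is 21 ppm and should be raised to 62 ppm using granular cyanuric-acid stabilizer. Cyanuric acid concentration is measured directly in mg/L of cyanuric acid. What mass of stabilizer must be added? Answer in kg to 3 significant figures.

(a) 3.43 ppm; (b) 74.6 kg

(a) Available chlorine delivered: 88.5 g × 0.894 = 79.12 g as Cl₂.
(a) Concentration rise: 79.12 g / 23,100 L = 3.425 mg/L = 3.43 ppm.

(b) Volume: 1820 m³ = 1,820,000 L.
(b) CYA to add: (62 − 21) = 41 mg/L × 1,820,000 L = 74,620 g cyanuric acid.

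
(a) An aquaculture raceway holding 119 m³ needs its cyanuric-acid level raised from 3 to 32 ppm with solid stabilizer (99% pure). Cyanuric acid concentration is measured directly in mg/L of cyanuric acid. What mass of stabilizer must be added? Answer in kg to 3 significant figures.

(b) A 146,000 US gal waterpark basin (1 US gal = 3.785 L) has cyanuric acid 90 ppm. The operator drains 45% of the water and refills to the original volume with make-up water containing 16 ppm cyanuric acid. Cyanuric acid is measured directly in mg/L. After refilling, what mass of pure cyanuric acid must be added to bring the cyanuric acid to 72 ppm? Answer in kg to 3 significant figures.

(a) Volume: 119 m³ = 119,000 L.
(a) CYA to add: (32 − 3) = 29 mg/L × 119,000 L = 3451 g cyanuric acid.
(a) At 99% purity: 3451 / 0.99 = 3486 g product.

(b) Volume: 146,000 US gal × 3.785 L/gal = 552,610 L.
(b) After draining 45% and refilling: 90 × 0.55 + 16 × 0.45 = 56.7 ppm.
(b) Deficit to target: 72 − 56.7 = 15.3 mg/L.
(b) Mass: 15.3 mg/L × 552,610 L = 8455 g cyanuric acid.

(a) 3.49 kg; (b) 8.45 kg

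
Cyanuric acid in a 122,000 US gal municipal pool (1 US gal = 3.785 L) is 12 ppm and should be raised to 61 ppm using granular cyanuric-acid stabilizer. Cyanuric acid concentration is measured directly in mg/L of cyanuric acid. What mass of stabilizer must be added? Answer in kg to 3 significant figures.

22.6 kg

Volume: 122,000 US gal × 3.785 L/gal = 461,770 L.
CYA to add: (61 − 12) = 49 mg/L × 461,770 L = 22,630 g cyanuric acid.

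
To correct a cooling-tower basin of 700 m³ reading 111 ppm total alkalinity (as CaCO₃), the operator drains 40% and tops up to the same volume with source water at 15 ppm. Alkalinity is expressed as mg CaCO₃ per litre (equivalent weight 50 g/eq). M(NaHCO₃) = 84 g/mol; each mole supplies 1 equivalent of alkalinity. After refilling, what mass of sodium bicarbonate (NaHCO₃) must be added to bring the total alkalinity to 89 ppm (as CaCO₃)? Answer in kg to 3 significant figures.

19.3 kg

Volume: 700 m³ = 700,000 L.
After draining 40% and refilling: 111 × 0.60 + 15 × 0.40 = 72.6 ppm.
Deficit to target: 89 − 72.6 = 16.4 mg/L.
As CaCO₃: 16.4 mg/L × 700,000 L = 11,480 g; ÷ 50 g/eq ÷ 1 = 229.6 mol NaHCO₃.
Mass: 229.6 × 84 = 19,290 g.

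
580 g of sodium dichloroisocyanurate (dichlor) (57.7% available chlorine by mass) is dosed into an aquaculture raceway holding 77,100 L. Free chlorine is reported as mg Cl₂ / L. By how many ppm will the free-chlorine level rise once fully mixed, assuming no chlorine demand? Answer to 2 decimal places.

4.34 ppm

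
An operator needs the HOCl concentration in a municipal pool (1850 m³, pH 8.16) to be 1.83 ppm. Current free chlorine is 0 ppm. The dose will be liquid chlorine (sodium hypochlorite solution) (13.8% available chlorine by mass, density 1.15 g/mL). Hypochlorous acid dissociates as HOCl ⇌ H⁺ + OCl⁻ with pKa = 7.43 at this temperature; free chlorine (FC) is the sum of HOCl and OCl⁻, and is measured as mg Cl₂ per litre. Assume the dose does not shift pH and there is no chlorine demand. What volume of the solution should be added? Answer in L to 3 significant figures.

136 L

Volume: 1850 m³ = 1,850,000 L.
[OCl⁻]/[HOCl] = 10^(pH − pKa) = 10^(8.16 − 7.43) = 5.37; fraction as HOCl = 1/(1 + 5.37) = 0.157.
Free chlorine required for 1.83 ppm HOCl: 1.83 / 0.157 = 11.66 ppm.
FC to add: 11.66 − 0 = 11.66 mg/L as Cl₂.
Cl₂ equivalent: 11.66 mg/L × 1,850,000 L = 21,570 g.
Product at 13.8% available Cl: 21,570 / 0.138 = 156,300 g.
Volume: 156,300 g ÷ 1.15 g/mL = 135,900 mL.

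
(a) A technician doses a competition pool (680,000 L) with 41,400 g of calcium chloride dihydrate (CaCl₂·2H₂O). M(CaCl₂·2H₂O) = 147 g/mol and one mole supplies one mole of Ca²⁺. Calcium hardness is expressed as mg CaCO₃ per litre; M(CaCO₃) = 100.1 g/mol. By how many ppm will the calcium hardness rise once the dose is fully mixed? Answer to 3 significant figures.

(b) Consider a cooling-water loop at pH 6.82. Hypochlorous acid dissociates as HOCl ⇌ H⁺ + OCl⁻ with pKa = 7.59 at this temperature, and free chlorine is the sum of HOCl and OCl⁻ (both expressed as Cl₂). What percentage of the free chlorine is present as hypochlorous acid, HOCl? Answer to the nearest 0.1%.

(a) 41.5 ppm; (b) 85.5%

(a) Moles of Ca²⁺: 41,400 g ÷ 147 g/mol = 281.6 mol.
(a) As CaCO₃: 281.6 mol × 100.1 g/mol = 28,190 g.
(a) Rise: 28,190 g / 680,000 L × 1000 = 41.46 mg/L.

(b) [OCl⁻]/[HOCl] = 10^(pH − pKa) = 10^(6.82 − 7.59) = 10^-0.77 = 0.1698.
(b) Fraction as HOCl = 1 / (1 + 0.1698) = 0.8548.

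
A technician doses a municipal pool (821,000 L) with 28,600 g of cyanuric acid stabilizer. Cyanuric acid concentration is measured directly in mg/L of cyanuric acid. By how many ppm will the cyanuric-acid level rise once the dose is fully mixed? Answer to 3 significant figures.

Rise: 28,600 g / 821,000 L × 1000 = 34.84 mg/L.

34.8 ppm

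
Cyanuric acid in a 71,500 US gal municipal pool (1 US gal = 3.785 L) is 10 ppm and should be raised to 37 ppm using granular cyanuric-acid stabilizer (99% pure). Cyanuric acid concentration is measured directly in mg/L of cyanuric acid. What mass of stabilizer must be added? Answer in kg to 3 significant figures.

7.38 kg

Volume: 71,500 US gal × 3.785 L/gal = 270,628 L.
CYA to add: (37 − 10) = 27 mg/L × 270,628 L = 7307 g cyanuric acid.
At 99% purity: 7307 / 0.99 = 7381 g product.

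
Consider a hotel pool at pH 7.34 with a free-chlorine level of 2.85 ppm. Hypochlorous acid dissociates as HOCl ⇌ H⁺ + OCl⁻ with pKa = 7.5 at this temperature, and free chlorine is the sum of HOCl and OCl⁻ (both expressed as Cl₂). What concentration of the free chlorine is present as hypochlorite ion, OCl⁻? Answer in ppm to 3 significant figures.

1.17 ppm

[OCl⁻]/[HOCl] = 10^(pH − pKa) = 10^(7.34 − 7.5) = 10^-0.16 = 0.6918.
Fraction as HOCl = 1 / (1 + 0.6918) = 0.5911.
OCl⁻ = (1 − 0.5911) × 2.85 ppm = 1.165 ppm.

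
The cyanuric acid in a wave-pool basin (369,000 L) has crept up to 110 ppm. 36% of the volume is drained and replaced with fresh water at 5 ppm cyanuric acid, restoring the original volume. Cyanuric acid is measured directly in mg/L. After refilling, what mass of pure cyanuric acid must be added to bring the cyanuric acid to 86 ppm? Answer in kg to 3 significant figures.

5.09 kg

After draining 36% and refilling: 110 × 0.64 + 5 × 0.36 = 72.2 ppm.
Deficit to target: 86 − 72.2 = 13.8 mg/L.
Mass: 13.8 mg/L × 369,000 L = 5092 g cyanuric acid.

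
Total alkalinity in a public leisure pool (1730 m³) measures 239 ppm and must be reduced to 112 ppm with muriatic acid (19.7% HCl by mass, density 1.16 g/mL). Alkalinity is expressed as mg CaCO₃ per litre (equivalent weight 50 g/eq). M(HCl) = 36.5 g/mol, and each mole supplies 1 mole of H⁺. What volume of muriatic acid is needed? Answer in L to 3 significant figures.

Volume: 1730 m³ = 1,730,000 L.
Alkalinity to neutralize: (239 − 112) = 127 mg/L as CaCO₃ × 1,730,000 L = 219,700 g as CaCO₃.
Equivalents of H⁺ required: 219,700 ÷ 50 g/eq = 4394 eq = 4394 mol HCl.
Mass of HCl: 4394 × 36.5 = 160,400 g.
Mass of 19.7% solution: 160,400 / 0.197 = 814,200 g.
Volume: 814,200 g ÷ 1.16 g/mL = 701,900 mL.

702 L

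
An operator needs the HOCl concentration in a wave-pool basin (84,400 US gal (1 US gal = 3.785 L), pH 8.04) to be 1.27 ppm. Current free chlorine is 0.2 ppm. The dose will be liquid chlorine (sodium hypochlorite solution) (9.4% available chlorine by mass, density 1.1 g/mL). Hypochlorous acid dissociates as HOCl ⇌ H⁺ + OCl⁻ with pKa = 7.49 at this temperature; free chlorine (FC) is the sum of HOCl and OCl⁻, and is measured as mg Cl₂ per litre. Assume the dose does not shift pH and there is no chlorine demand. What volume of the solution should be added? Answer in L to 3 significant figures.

Volume: 84,400 US gal × 3.785 L/gal = 319,454 L.
[OCl⁻]/[HOCl] = 10^(pH − pKa) = 10^(8.04 − 7.49) = 3.548; fraction as HOCl = 1/(1 + 3.548) = 0.2199.
Free chlorine required for 1.27 ppm HOCl: 1.27 / 0.2199 = 5.776 ppm.
FC to add: 5.776 − 0.2 = 5.576 mg/L as Cl₂.
Cl₂ equivalent: 5.576 mg/L × 319,454 L = 1781 g.
Product at 9.4% available Cl: 1781 / 0.094 = 18,950 g.
Volume: 18,950 g ÷ 1.1 g/mL = 17,230 mL.

17.2 L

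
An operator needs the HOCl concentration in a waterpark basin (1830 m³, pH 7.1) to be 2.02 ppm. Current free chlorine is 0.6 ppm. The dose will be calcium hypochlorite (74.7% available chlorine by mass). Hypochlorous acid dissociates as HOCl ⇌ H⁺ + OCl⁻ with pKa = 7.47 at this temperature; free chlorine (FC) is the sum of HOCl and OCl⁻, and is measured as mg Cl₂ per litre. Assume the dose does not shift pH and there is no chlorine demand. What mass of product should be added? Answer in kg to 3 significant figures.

5.59 kg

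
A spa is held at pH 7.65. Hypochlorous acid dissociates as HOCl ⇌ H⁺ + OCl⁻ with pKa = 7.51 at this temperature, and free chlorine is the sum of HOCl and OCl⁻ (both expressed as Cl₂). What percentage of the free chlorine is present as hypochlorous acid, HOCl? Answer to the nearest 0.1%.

42.0%

[OCl⁻]/[HOCl] = 10^(pH − pKa) = 10^(7.65 − 7.51) = 10^0.14 = 1.38.
Fraction as HOCl = 1 / (1 + 1.38) = 0.4201.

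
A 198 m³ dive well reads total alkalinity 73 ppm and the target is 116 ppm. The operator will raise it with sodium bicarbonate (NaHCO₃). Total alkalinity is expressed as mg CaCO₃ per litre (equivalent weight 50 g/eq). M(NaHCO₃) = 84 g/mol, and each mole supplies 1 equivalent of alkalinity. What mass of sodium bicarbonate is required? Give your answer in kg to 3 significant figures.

Volume: 198 m³ = 198,000 L.
Alkalinity to add: (116 − 73) = 43 mg/L as CaCO₃ × 198,000 L = 8514 g as CaCO₃.
Equivalents: 8514 g ÷ 50 g/eq = 170.3 eq.
NaHCO₃ supplies 1 eq per mole → 170.3 mol.
Mass: 170.3 mol × 84 g/mol = 14,300 g.

14.3 kg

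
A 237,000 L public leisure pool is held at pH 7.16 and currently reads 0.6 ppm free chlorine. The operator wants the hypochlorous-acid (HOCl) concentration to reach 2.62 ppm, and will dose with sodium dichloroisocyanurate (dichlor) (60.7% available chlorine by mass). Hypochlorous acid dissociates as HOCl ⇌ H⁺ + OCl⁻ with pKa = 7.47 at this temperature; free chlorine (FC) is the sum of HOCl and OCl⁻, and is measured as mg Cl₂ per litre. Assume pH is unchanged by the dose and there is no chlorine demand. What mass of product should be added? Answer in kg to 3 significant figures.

1.29 kg

[OCl⁻]/[HOCl] = 10^(pH − pKa) = 10^(7.16 − 7.47) = 0.4898; fraction as HOCl = 1/(1 + 0.4898) = 0.6712.
Free chlorine required for 2.62 ppm HOCl: 2.62 / 0.6712 = 3.903 ppm.
FC to add: 3.903 − 0.6 = 3.303 mg/L as Cl₂.
Cl₂ equivalent: 3.303 mg/L × 237,000 L = 782.9 g.
Product at 60.7% available Cl: 782.9 / 0.607 = 1290 g.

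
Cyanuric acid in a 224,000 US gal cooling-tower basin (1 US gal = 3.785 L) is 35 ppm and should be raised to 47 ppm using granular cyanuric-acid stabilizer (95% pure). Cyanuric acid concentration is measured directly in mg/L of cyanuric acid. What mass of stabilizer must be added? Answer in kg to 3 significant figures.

10.7 kg

Volume: 224,000 US gal × 3.785 L/gal = 847,840 L.
CYA to add: (47 − 35) = 12 mg/L × 847,840 L = 10,170 g cyanuric acid.
At 95% purity: 10,170 / 0.95 = 10,710 g product.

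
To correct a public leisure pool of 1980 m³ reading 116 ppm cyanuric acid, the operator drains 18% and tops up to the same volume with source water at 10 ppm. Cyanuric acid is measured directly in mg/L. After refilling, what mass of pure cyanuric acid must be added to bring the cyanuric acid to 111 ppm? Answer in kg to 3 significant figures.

27.9 kg

Volume: 1980 m³ = 1,980,000 L.
After draining 18% and refilling: 116 × 0.82 + 10 × 0.18 = 96.92 ppm.
Deficit to target: 111 − 96.92 = 14.08 mg/L.
Mass: 14.08 mg/L × 1,980,000 L = 27,880 g cyanuric acid.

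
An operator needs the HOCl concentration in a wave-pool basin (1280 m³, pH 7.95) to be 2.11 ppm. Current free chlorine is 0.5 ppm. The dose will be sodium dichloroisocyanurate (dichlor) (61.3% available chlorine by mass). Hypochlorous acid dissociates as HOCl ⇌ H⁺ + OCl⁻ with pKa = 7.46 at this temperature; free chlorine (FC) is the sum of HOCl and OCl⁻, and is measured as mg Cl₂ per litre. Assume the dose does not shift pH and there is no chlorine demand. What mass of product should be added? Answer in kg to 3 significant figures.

17.0 kg

Volume: 1280 m³ = 1,280,000 L.
[OCl⁻]/[HOCl] = 10^(pH − pKa) = 10^(7.95 − 7.46) = 3.09; fraction as HOCl = 1/(1 + 3.09) = 0.2445.
Free chlorine required for 2.11 ppm HOCl: 2.11 / 0.2445 = 8.631 ppm.
FC to add: 8.631 − 0.5 = 8.131 mg/L as Cl₂.
Cl₂ equivalent: 8.131 mg/L × 1,280,000 L = 10,410 g.
Product at 61.3% available Cl: 10,410 / 0.613 = 16,980 g.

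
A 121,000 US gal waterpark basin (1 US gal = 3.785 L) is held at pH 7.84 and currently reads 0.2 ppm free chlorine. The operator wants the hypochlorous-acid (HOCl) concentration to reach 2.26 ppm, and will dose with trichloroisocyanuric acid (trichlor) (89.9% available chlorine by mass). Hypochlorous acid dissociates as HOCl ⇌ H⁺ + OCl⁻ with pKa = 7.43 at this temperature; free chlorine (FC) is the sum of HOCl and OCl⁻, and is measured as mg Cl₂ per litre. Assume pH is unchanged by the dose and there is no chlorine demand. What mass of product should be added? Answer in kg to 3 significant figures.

4.01 kg

Volume: 121,000 US gal × 3.785 L/gal = 457,985 L.
[OCl⁻]/[HOCl] = 10^(pH − pKa) = 10^(7.84 − 7.43) = 2.57; fraction as HOCl = 1/(1 + 2.57) = 0.2801.
Free chlorine required for 2.26 ppm HOCl: 2.26 / 0.2801 = 8.069 ppm.
FC to add: 8.069 − 0.2 = 7.869 mg/L as Cl₂.
Cl₂ equivalent: 7.869 mg/L × 457,985 L = 3604 g.
Product at 89.9% available Cl: 3604 / 0.899 = 4009 g.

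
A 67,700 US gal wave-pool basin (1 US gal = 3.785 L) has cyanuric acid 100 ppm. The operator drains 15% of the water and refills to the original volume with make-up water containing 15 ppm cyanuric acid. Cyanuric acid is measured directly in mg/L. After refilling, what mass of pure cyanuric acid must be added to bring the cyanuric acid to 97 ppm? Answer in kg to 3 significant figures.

2.50 kg

Volume: 67,700 US gal × 3.785 L/gal = 256,244 L.
After draining 15% and refilling: 100 × 0.85 + 15 × 0.15 = 87.25 ppm.
Deficit to target: 97 − 87.25 = 9.75 mg/L.
Mass: 9.75 mg/L × 256,244 L = 2498 g cyanuric acid.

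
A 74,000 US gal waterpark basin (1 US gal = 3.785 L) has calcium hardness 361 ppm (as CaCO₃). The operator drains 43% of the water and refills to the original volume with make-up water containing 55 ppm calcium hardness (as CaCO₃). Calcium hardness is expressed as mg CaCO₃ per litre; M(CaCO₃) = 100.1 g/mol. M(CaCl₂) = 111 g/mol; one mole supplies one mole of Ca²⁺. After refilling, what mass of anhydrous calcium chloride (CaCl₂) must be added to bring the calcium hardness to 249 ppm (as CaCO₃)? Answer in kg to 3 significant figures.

Volume: 74,000 US gal × 3.785 L/gal = 280,090 L.
After draining 43% and refilling: 361 × 0.57 + 55 × 0.43 = 229.42 ppm.
Deficit to target: 249 − 229.42 = 19.58 mg/L.
As CaCO₃: 19.58 mg/L × 280,090 L = 5484 g; ÷ 100.1 = 54.79 mol Ca²⁺.
Mass: 54.79 × 111 = 6081 g.

6.08 kg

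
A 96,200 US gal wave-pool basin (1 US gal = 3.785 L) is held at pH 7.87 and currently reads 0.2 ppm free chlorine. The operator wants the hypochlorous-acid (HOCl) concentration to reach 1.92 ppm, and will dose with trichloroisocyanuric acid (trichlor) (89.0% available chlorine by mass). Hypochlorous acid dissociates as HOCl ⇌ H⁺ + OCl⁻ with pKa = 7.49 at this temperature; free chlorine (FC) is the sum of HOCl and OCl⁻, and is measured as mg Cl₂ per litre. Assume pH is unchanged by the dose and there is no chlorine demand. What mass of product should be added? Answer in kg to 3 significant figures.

2.59 kg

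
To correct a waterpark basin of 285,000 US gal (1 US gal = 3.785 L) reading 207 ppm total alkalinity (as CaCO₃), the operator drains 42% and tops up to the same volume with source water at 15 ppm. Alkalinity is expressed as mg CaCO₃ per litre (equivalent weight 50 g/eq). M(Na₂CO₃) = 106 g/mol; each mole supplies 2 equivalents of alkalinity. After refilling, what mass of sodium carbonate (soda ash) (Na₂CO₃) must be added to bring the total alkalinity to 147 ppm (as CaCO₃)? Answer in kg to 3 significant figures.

23.6 kg

Volume: 285,000 US gal × 3.785 L/gal = 1,078,725 L.
After draining 42% and refilling: 207 × 0.58 + 15 × 0.42 = 126.36 ppm.
Deficit to target: 147 − 126.36 = 20.64 mg/L.
As CaCO₃: 20.64 mg/L × 1,078,725 L = 22,260 g; ÷ 50 g/eq ÷ 2 = 222.6 mol Na₂CO₃.
Mass: 222.6 × 106 = 23,600 g.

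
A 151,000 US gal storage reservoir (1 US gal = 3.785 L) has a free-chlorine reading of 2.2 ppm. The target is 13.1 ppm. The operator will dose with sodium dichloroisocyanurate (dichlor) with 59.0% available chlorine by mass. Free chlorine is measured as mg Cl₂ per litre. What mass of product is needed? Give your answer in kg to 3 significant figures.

10.6 kg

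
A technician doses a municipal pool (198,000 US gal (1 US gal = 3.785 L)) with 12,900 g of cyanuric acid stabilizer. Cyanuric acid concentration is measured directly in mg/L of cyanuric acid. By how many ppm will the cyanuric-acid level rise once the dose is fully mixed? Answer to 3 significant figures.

Volume: 198,000 US gal × 3.785 L/gal = 749,430 L.
Rise: 12,900 g / 749,430 L × 1000 = 17.21 mg/L.

17.2 ppm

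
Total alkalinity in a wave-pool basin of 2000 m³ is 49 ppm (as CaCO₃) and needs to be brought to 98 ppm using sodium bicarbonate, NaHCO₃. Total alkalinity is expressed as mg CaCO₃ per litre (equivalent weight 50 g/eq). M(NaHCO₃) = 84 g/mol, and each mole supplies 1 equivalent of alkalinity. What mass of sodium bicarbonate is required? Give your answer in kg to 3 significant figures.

Volume: 2000 m³ = 2,000,000 L.
Alkalinity to add: (98 − 49) = 49 mg/L as CaCO₃ × 2,000,000 L = 98,000 g as CaCO₃.
Equivalents: 98,000 g ÷ 50 g/eq = 1960 eq.
NaHCO₃ supplies 1 eq per mole → 1960 mol.
Mass: 1960 mol × 84 g/mol = 164,600 g.

165 kg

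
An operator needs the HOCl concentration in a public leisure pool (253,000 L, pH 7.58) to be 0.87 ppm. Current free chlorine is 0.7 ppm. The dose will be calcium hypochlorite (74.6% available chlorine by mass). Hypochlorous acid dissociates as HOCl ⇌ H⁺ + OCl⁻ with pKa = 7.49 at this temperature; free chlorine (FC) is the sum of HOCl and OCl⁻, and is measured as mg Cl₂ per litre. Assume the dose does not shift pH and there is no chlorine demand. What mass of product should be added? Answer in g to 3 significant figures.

[OCl⁻]/[HOCl] = 10^(pH − pKa) = 10^(7.58 − 7.49) = 1.23; fraction as HOCl = 1/(1 + 1.23) = 0.4484.
Free chlorine required for 0.87 ppm HOCl: 0.87 / 0.4484 = 1.94 ppm.
FC to add: 1.94 − 0.7 = 1.24 mg/L as Cl₂.
Cl₂ equivalent: 1.24 mg/L × 253,000 L = 313.8 g.
Product at 74.6% available Cl: 313.8 / 0.746 = 420.6 g.

421 g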